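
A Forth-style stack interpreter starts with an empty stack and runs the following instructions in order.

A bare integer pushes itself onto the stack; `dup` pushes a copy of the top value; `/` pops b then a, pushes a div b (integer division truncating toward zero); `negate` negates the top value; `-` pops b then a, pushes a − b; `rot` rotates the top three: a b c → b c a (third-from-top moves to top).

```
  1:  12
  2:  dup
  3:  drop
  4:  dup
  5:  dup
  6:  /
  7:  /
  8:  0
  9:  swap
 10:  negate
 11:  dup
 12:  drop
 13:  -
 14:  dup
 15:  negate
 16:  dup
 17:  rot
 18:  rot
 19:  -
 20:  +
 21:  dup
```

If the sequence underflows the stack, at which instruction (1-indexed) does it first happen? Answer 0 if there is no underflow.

0

12     → [12]
dup    → [12, 12]
drop   → [12]
dup    → [12, 12]
dup    → [12, 12, 12]
/      → [12, 1]
/      → [12]
0      → [12, 0]
swap   → [0, 12]
negate → [0, -12]
dup    → [0, -12, -12]
drop   → [0, -12]
-      → [12]
dup    → [12, 12]
negate → [12, -12]
dup    → [12, -12, -12]
rot    → [-12, -12, 12]
rot    → [-12, 12, -12]
-      → [-12, 24]
+      → [12]
dup    → [12, 12]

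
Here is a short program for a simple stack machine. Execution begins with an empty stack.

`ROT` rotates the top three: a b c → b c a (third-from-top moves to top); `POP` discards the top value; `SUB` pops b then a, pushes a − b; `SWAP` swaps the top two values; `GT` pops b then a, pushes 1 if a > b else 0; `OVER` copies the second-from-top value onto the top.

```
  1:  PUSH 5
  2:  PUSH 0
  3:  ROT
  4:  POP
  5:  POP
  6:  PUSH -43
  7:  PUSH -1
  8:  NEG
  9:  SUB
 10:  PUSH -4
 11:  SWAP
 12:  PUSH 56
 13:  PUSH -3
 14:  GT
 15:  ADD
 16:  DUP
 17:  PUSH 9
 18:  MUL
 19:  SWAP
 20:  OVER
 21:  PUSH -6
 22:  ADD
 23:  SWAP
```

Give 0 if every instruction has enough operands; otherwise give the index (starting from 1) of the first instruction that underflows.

3

PUSH 5 → 5
PUSH 0 → 5 0
ROT  — needs 3 operands, stack has 2 → underflow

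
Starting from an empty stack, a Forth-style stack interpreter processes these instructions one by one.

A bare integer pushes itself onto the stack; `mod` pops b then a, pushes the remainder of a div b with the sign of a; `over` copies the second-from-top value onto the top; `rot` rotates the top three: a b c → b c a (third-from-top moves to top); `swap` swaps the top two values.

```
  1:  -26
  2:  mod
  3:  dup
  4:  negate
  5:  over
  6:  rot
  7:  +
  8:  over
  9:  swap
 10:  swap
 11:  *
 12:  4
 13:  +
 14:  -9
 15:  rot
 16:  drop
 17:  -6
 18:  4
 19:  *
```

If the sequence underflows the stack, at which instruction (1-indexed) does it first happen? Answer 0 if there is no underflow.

2

-26 : -26
mod  — needs 2 operands, stack has 1 → underflow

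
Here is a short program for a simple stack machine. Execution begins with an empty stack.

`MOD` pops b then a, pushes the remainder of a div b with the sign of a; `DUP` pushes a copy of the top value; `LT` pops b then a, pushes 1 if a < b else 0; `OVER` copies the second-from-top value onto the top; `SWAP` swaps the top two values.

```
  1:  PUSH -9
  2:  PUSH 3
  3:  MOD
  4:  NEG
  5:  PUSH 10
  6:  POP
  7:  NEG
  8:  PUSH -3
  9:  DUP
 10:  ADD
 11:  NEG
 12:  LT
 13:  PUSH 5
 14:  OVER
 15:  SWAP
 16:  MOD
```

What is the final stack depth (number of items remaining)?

2

PUSH -9 : [-9]
PUSH 3  : [-9, 3]
MOD     : [0]
NEG     : [0]
PUSH 10 : [0, 10]
POP     : [0]
NEG     : [0]
PUSH -3 : [0, -3]
DUP     : [0, -3, -3]
ADD     : [0, -6]
NEG     : [0, 6]
LT      : [1]
PUSH 5  : [1, 5]
OVER    : [1, 5, 1]
SWAP    : [1, 1, 5]
MOD     : [1, 1]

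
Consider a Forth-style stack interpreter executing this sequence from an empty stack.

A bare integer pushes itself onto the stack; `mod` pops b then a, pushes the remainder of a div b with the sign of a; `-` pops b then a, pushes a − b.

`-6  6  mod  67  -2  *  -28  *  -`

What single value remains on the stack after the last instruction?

-3752

-6   [-6]
6    [-6, 6]
mod  [0]
67   [0, 67]
-2   [0, 67, -2]
*    [0, -134]
-28  [0, -134, -28]
*    [0, 3752]
-    [-3752]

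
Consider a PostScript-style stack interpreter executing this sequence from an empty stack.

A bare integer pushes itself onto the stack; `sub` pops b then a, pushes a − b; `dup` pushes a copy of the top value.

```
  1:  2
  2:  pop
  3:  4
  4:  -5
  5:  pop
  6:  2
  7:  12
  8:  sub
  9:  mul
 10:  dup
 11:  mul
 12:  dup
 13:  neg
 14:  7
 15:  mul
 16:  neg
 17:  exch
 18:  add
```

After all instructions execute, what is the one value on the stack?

12800

2    : [2]
pop  : []
4    : [4]
-5   : [4, -5]
pop  : [4]
2    : [4, 2]
12   : [4, 2, 12]
sub  : [4, -10]
mul  : [-40]
dup  : [-40, -40]
mul  : [1600]
dup  : [1600, 1600]
neg  : [1600, -1600]
7    : [1600, -1600, 7]
mul  : [1600, -11200]
neg  : [1600, 11200]
exch : [11200, 1600]
add  : [12800]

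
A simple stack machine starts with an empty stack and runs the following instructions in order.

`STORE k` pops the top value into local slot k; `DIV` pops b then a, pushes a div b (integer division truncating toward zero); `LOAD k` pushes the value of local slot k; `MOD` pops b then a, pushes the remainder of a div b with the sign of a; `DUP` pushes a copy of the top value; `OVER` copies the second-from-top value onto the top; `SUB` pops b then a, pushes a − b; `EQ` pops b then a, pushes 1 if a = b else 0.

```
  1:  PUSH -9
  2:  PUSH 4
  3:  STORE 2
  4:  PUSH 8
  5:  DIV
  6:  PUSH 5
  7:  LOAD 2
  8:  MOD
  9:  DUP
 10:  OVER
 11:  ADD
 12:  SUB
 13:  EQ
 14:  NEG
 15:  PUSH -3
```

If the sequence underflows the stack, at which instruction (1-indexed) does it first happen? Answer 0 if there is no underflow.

PUSH -9  -9
PUSH 4   -9 4
STORE 2  -9
PUSH 8   -9 8
DIV      -1
PUSH 5   -1 5
LOAD 2   -1 5 4
MOD      -1 1
DUP      -1 1 1
OVER     -1 1 1 1
ADD      -1 1 2
SUB      -1 -1
EQ       1
NEG      -1
PUSH -3  -1 -3

0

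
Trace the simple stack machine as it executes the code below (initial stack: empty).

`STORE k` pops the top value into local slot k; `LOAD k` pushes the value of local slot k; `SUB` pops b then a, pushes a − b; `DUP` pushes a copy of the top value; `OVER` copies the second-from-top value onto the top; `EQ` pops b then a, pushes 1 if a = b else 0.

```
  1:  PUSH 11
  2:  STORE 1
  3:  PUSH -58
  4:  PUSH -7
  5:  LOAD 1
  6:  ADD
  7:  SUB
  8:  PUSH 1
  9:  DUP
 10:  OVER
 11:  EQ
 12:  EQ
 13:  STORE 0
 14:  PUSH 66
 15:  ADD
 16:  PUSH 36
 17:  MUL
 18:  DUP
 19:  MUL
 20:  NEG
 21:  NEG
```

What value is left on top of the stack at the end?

20736

PUSH 11  : [11]
STORE 1  : []
PUSH -58 : [-58]
PUSH -7  : [-58, -7]
LOAD 1   : [-58, -7, 11]
ADD      : [-58, 4]
SUB      : [-62]
PUSH 1   : [-62, 1]
DUP      : [-62, 1, 1]
OVER     : [-62, 1, 1, 1]
EQ       : [-62, 1, 1]
EQ       : [-62, 1]
STORE 0  : [-62]
PUSH 66  : [-62, 66]
ADD      : [4]
PUSH 36  : [4, 36]
MUL      : [144]
DUP      : [144, 144]
MUL      : [20736]
NEG      : [-20736]
NEG      : [20736]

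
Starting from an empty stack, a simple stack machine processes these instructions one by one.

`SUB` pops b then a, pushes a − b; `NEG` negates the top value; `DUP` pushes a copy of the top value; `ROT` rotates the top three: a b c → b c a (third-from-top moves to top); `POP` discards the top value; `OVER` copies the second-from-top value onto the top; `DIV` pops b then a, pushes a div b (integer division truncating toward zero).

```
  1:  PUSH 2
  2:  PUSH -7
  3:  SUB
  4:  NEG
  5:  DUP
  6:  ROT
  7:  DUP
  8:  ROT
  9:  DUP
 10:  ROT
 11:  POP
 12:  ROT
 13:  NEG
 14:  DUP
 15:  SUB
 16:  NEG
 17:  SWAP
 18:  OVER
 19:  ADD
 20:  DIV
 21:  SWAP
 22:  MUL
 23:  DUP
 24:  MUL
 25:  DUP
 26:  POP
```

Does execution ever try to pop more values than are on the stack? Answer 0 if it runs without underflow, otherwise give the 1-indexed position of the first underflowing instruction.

6

PUSH 2   2
PUSH -7  2 -7
SUB      9
NEG      -9
DUP      -9 -9
ROT  — needs 3 operands, stack has 2 → underflow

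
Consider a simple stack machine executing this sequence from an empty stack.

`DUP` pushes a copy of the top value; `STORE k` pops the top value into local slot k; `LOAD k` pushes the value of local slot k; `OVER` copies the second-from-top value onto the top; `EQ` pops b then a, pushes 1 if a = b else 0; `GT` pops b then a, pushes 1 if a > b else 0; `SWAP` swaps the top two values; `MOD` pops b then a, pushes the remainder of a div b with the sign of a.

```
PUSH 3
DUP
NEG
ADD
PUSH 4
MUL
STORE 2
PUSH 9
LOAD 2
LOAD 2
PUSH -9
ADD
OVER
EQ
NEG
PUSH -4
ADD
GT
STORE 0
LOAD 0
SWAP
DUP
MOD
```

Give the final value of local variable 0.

PUSH 3   3
DUP      3 3
NEG      3 -3
ADD      0
PUSH 4   0 4
MUL      0
STORE 2  (empty)
PUSH 9   9
LOAD 2   9 0
LOAD 2   9 0 0
PUSH -9  9 0 0 -9
ADD      9 0 -9
OVER     9 0 -9 0
EQ       9 0 0
NEG      9 0 0
PUSH -4  9 0 0 -4
ADD      9 0 -4
GT       9 1
STORE 0  9
LOAD 0   9 1
SWAP     1 9
DUP      1 9 9
MOD      1 0

1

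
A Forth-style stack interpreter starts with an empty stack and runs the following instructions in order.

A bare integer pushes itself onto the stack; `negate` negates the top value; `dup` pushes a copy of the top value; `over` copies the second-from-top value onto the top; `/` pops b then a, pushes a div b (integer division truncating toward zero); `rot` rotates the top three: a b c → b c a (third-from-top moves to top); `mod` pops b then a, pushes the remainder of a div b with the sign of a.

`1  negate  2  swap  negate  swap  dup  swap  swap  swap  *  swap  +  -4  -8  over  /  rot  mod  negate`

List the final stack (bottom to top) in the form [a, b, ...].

1      -> [1]
negate -> [-1]
2      -> [-1, 2]
swap   -> [2, -1]
negate -> [2, 1]
swap   -> [1, 2]
dup    -> [1, 2, 2]
swap   -> [1, 2, 2]
swap   -> [1, 2, 2]
swap   -> [1, 2, 2]
*      -> [1, 4]
swap   -> [4, 1]
+      -> [5]
-4     -> [5, -4]
-8     -> [5, -4, -8]
over   -> [5, -4, -8, -4]
/      -> [5, -4, 2]
rot    -> [-4, 2, 5]
mod    -> [-4, 2]
negate -> [-4, -2]

[-4, -2]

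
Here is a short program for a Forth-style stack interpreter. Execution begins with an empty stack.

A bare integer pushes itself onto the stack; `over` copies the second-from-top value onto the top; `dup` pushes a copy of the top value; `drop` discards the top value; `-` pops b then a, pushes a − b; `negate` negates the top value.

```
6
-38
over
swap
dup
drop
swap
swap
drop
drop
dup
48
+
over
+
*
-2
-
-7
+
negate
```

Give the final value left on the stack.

6       [6]
-38     [6, -38]
over    [6, -38, 6]
swap    [6, 6, -38]
dup     [6, 6, -38, -38]
drop    [6, 6, -38]
swap    [6, -38, 6]
swap    [6, 6, -38]
drop    [6, 6]
drop    [6]
dup     [6, 6]
48      [6, 6, 48]
+       [6, 54]
over    [6, 54, 6]
+       [6, 60]
*       [360]
-2      [360, -2]
-       [362]
-7      [362, -7]
+       [355]
negate  [-355]

-355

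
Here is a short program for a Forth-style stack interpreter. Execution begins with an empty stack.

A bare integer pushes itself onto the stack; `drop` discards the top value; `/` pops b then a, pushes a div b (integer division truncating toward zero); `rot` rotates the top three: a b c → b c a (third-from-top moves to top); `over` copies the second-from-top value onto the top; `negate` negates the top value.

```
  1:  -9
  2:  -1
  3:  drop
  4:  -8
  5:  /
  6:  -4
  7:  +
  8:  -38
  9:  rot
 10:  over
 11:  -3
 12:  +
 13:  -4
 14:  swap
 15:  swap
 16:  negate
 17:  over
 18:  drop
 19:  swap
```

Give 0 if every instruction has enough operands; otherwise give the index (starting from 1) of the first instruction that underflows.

-9   → [-9]
-1   → [-9, -1]
drop → [-9]
-8   → [-9, -8]
/    → [1]
-4   → [1, -4]
+    → [-3]
-38  → [-3, -38]
rot  — needs 3 operands, stack has 2 → underflow

9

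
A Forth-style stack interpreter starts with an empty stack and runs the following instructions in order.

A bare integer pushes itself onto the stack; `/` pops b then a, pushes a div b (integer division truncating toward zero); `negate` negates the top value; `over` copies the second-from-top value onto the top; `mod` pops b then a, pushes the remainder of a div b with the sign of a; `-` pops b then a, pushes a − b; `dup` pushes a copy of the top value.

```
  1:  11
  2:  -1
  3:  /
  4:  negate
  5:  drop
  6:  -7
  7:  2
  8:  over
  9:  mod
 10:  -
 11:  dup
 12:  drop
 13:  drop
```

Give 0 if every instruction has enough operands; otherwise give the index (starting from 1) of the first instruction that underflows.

11     -> [11]
-1     -> [11, -1]
/      -> [-11]
negate -> [11]
drop   -> []
-7     -> [-7]
2      -> [-7, 2]
over   -> [-7, 2, -7]
mod    -> [-7, 2]
-      -> [-9]
dup    -> [-9, -9]
drop   -> [-9]
drop   -> []

0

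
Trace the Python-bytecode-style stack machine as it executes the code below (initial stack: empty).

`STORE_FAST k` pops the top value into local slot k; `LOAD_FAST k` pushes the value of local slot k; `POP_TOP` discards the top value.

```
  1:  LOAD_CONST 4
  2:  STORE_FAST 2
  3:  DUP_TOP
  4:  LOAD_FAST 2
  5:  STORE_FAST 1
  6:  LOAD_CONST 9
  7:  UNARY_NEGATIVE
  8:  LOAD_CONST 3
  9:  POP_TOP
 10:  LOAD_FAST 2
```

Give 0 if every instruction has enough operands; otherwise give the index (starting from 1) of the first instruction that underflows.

LOAD_CONST 4 -> 4
STORE_FAST 2 -> (empty)
DUP_TOP  — needs 1 operand, stack has 0 → underflow

3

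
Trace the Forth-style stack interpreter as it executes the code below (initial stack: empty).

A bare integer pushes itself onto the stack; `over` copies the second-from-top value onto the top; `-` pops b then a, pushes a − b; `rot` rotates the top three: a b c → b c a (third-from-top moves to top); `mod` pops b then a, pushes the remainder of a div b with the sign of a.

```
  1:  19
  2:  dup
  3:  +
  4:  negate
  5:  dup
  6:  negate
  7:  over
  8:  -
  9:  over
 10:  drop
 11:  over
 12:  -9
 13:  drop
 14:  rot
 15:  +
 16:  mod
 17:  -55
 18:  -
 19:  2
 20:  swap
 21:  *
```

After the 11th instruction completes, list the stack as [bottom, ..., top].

19     : 19
dup    : 19 19
+      : 38
negate : -38
dup    : -38 -38
negate : -38 38
over   : -38 38 -38
-      : -38 76
over   : -38 76 -38
drop   : -38 76
over   : -38 76 -38

[-38, 76, -38]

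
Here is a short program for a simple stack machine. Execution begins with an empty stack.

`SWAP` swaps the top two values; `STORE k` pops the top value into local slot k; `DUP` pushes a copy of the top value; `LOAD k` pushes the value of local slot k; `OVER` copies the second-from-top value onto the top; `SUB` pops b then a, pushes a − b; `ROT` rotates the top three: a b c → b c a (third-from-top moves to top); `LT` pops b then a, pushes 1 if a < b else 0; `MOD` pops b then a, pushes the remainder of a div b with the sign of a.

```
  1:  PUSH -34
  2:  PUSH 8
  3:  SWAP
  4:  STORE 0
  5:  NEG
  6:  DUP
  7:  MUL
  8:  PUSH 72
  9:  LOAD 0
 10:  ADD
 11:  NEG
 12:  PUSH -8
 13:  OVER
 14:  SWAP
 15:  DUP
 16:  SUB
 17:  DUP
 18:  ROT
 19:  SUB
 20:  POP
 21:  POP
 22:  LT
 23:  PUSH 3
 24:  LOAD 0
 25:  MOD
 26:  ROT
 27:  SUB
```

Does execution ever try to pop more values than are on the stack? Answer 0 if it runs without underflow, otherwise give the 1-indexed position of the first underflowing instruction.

PUSH -34  [-34]
PUSH 8    [-34, 8]
SWAP      [8, -34]
STORE 0   [8]
NEG       [-8]
DUP       [-8, -8]
MUL       [64]
PUSH 72   [64, 72]
LOAD 0    [64, 72, -34]
ADD       [64, 38]
NEG       [64, -38]
PUSH -8   [64, -38, -8]
OVER      [64, -38, -8, -38]
SWAP      [64, -38, -38, -8]
DUP       [64, -38, -38, -8, -8]
SUB       [64, -38, -38, 0]
DUP       [64, -38, -38, 0, 0]
ROT       [64, -38, 0, 0, -38]
SUB       [64, -38, 0, 38]
POP       [64, -38, 0]
POP       [64, -38]
LT        [0]
PUSH 3    [0, 3]
LOAD 0    [0, 3, -34]
MOD       [0, 3]
ROT  — needs 3 operands, stack has 2 → underflow

26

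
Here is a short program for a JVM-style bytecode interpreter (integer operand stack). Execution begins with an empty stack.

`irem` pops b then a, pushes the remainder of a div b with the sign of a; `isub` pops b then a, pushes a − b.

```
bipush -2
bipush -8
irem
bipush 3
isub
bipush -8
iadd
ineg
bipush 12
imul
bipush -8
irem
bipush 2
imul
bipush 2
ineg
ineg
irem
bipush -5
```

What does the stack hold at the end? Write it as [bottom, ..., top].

[0, -5]

bipush -2  [-2]
bipush -8  [-2, -8]
irem       [-2]
bipush 3   [-2, 3]
isub       [-5]
bipush -8  [-5, -8]
iadd       [-13]
ineg       [13]
bipush 12  [13, 12]
imul       [156]
bipush -8  [156, -8]
irem       [4]
bipush 2   [4, 2]
imul       [8]
bipush 2   [8, 2]
ineg       [8, -2]
ineg       [8, 2]
irem       [0]
bipush -5  [0, -5]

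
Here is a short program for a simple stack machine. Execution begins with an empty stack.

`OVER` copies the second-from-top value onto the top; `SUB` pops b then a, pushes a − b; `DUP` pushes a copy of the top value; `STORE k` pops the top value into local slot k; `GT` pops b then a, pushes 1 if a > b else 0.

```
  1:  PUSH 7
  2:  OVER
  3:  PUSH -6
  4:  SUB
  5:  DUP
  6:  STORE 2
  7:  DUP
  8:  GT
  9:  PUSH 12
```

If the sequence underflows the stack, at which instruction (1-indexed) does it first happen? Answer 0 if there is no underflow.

PUSH 7 → [7]
OVER  — needs 2 operands, stack has 1 → underflow

2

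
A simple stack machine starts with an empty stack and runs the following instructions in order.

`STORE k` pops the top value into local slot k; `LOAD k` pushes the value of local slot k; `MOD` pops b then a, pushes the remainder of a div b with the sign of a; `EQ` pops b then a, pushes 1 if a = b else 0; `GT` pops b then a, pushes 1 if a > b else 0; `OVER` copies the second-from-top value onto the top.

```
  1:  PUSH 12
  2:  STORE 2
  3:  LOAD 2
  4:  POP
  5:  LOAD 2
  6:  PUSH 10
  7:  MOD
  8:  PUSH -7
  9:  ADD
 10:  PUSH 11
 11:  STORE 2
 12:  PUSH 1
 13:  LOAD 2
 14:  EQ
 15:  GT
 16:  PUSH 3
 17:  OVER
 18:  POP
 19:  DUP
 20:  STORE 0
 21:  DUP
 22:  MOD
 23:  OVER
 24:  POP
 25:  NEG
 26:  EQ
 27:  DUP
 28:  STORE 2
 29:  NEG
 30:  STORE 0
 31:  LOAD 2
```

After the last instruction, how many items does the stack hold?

1

PUSH 12  [12]
STORE 2  []
LOAD 2   [12]
POP      []
LOAD 2   [12]
PUSH 10  [12, 10]
MOD      [2]
PUSH -7  [2, -7]
ADD      [-5]
PUSH 11  [-5, 11]
STORE 2  [-5]
PUSH 1   [-5, 1]
LOAD 2   [-5, 1, 11]
EQ       [-5, 0]
GT       [0]
PUSH 3   [0, 3]
OVER     [0, 3, 0]
POP      [0, 3]
DUP      [0, 3, 3]
STORE 0  [0, 3]
DUP      [0, 3, 3]
MOD      [0, 0]
OVER     [0, 0, 0]
POP      [0, 0]
NEG      [0, 0]
EQ       [1]
DUP      [1, 1]
STORE 2  [1]
NEG      [-1]
STORE 0  []
LOAD 2   [1]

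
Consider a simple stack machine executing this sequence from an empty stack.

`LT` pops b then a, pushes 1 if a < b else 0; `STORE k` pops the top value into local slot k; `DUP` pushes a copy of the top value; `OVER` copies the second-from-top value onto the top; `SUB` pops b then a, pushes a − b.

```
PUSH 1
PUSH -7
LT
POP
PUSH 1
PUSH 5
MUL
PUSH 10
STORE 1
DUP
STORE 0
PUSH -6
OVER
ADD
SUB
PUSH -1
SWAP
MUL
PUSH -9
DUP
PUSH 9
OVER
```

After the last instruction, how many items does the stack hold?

PUSH 1  → [1]
PUSH -7 → [1, -7]
LT      → [0]
POP     → []
PUSH 1  → [1]
PUSH 5  → [1, 5]
MUL     → [5]
PUSH 10 → [5, 10]
STORE 1 → [5]
DUP     → [5, 5]
STORE 0 → [5]
PUSH -6 → [5, -6]
OVER    → [5, -6, 5]
ADD     → [5, -1]
SUB     → [6]
PUSH -1 → [6, -1]
SWAP    → [-1, 6]
MUL     → [-6]
PUSH -9 → [-6, -9]
DUP     → [-6, -9, -9]
PUSH 9  → [-6, -9, -9, 9]
OVER    → [-6, -9, -9, 9, -9]

5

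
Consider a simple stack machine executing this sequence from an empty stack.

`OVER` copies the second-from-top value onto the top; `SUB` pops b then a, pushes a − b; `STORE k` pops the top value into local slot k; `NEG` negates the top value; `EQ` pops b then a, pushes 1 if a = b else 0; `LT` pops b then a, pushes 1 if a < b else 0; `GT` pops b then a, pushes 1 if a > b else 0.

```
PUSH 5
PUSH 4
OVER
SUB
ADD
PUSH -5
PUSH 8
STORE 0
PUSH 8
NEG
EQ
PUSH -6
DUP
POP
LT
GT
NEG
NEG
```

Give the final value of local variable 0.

8

PUSH 5  → 5
PUSH 4  → 5 4
OVER    → 5 4 5
SUB     → 5 -1
ADD     → 4
PUSH -5 → 4 -5
PUSH 8  → 4 -5 8
STORE 0 → 4 -5
PUSH 8  → 4 -5 8
NEG     → 4 -5 -8
EQ      → 4 0
PUSH -6 → 4 0 -6
DUP     → 4 0 -6 -6
POP     → 4 0 -6
LT      → 4 0
GT      → 1
NEG     → -1
NEG     → 1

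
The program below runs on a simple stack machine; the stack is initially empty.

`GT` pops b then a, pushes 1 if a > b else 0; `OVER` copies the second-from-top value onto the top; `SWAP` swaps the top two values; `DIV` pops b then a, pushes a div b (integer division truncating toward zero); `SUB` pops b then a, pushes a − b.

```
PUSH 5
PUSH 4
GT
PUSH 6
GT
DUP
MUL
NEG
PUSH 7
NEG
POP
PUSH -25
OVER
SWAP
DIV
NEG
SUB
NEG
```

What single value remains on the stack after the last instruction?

0

PUSH 5    [5]
PUSH 4    [5, 4]
GT        [1]
PUSH 6    [1, 6]
GT        [0]
DUP       [0, 0]
MUL       [0]
NEG       [0]
PUSH 7    [0, 7]
NEG       [0, -7]
POP       [0]
PUSH -25  [0, -25]
OVER      [0, -25, 0]
SWAP      [0, 0, -25]
DIV       [0, 0]
NEG       [0, 0]
SUB       [0]
NEG       [0]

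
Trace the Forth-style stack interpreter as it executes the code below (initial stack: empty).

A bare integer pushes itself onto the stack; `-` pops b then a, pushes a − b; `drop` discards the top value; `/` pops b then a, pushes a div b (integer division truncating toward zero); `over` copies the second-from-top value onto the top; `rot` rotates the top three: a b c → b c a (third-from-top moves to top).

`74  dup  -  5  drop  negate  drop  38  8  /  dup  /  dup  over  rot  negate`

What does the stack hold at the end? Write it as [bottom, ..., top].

74     -> 74
dup    -> 74 74
-      -> 0
5      -> 0 5
drop   -> 0
negate -> 0
drop   -> (empty)
38     -> 38
8      -> 38 8
/      -> 4
dup    -> 4 4
/      -> 1
dup    -> 1 1
over   -> 1 1 1
rot    -> 1 1 1
negate -> 1 1 -1

[1, 1, -1]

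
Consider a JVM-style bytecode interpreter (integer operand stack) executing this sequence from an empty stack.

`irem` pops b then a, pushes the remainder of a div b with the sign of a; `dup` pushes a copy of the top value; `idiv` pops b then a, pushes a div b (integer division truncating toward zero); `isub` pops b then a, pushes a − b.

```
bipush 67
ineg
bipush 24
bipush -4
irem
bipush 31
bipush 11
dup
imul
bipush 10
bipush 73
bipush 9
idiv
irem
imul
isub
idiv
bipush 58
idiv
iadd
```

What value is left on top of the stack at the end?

bipush 67 → [67]
ineg      → [-67]
bipush 24 → [-67, 24]
bipush -4 → [-67, 24, -4]
irem      → [-67, 0]
bipush 31 → [-67, 0, 31]
bipush 11 → [-67, 0, 31, 11]
dup       → [-67, 0, 31, 11, 11]
imul      → [-67, 0, 31, 121]
bipush 10 → [-67, 0, 31, 121, 10]
bipush 73 → [-67, 0, 31, 121, 10, 73]
bipush 9  → [-67, 0, 31, 121, 10, 73, 9]
idiv      → [-67, 0, 31, 121, 10, 8]
irem      → [-67, 0, 31, 121, 2]
imul      → [-67, 0, 31, 242]
isub      → [-67, 0, -211]
idiv      → [-67, 0]
bipush 58 → [-67, 0, 58]
idiv      → [-67, 0]
iadd      → [-67]

-67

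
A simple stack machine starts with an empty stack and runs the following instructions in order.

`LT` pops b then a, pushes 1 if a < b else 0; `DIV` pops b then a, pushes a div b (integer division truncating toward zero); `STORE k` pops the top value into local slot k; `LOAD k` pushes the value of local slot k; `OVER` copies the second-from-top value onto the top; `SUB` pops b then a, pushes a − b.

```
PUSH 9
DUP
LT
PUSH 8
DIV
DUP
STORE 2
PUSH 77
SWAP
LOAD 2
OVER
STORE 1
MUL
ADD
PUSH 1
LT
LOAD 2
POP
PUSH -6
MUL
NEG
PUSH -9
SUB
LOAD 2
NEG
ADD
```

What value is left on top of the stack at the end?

9

PUSH 9  -> [9]
DUP     -> [9, 9]
LT      -> [0]
PUSH 8  -> [0, 8]
DIV     -> [0]
DUP     -> [0, 0]
STORE 2 -> [0]
PUSH 77 -> [0, 77]
SWAP    -> [77, 0]
LOAD 2  -> [77, 0, 0]
OVER    -> [77, 0, 0, 0]
STORE 1 -> [77, 0, 0]
MUL     -> [77, 0]
ADD     -> [77]
PUSH 1  -> [77, 1]
LT      -> [0]
LOAD 2  -> [0, 0]
POP     -> [0]
PUSH -6 -> [0, -6]
MUL     -> [0]
NEG     -> [0]
PUSH -9 -> [0, -9]
SUB     -> [9]
LOAD 2  -> [9, 0]
NEG     -> [9, 0]
ADD     -> [9]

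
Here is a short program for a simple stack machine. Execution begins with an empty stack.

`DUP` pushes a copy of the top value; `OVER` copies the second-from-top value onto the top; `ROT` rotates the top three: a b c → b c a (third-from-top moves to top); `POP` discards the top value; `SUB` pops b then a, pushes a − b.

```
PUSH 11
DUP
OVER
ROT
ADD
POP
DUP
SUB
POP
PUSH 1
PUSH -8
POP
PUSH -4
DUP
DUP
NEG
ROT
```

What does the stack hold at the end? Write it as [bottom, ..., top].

PUSH 11 → [11]
DUP     → [11, 11]
OVER    → [11, 11, 11]
ROT     → [11, 11, 11]
ADD     → [11, 22]
POP     → [11]
DUP     → [11, 11]
SUB     → [0]
POP     → []
PUSH 1  → [1]
PUSH -8 → [1, -8]
POP     → [1]
PUSH -4 → [1, -4]
DUP     → [1, -4, -4]
DUP     → [1, -4, -4, -4]
NEG     → [1, -4, -4, 4]
ROT     → [1, -4, 4, -4]

[1, -4, 4, -4]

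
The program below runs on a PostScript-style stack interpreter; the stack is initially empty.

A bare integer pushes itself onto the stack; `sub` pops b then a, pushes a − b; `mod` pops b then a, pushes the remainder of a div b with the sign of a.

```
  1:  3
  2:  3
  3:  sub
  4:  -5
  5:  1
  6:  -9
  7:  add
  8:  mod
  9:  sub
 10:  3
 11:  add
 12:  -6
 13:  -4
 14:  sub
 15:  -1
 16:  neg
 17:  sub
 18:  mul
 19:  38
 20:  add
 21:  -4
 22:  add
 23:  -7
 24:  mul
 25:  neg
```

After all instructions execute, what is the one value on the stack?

3   -> [3]
3   -> [3, 3]
sub -> [0]
-5  -> [0, -5]
1   -> [0, -5, 1]
-9  -> [0, -5, 1, -9]
add -> [0, -5, -8]
mod -> [0, -5]
sub -> [5]
3   -> [5, 3]
add -> [8]
-6  -> [8, -6]
-4  -> [8, -6, -4]
sub -> [8, -2]
-1  -> [8, -2, -1]
neg -> [8, -2, 1]
sub -> [8, -3]
mul -> [-24]
38  -> [-24, 38]
add -> [14]
-4  -> [14, -4]
add -> [10]
-7  -> [10, -7]
mul -> [-70]
neg -> [70]

70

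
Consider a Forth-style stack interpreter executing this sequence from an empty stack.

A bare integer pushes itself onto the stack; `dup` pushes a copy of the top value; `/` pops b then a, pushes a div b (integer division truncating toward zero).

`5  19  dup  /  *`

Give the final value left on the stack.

5   : [5]
19  : [5, 19]
dup : [5, 19, 19]
/   : [5, 1]
*   : [5]

5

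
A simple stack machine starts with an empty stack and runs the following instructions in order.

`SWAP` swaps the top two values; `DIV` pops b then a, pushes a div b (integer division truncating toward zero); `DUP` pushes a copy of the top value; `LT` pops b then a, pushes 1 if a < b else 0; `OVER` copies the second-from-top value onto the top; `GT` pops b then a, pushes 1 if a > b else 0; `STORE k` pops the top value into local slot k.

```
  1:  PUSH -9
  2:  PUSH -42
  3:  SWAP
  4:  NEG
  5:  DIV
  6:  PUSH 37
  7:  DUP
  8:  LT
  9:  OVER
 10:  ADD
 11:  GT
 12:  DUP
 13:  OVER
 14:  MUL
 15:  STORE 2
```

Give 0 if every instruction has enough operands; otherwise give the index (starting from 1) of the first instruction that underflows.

PUSH -9  : -9
PUSH -42 : -9 -42
SWAP     : -42 -9
NEG      : -42 9
DIV      : -4
PUSH 37  : -4 37
DUP      : -4 37 37
LT       : -4 0
OVER     : -4 0 -4
ADD      : -4 -4
GT       : 0
DUP      : 0 0
OVER     : 0 0 0
MUL      : 0 0
STORE 2  : 0

0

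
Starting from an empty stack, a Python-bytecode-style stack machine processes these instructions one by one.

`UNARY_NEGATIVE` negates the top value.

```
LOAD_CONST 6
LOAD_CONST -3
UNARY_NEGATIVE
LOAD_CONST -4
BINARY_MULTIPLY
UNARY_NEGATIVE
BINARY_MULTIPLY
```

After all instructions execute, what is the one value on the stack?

72

LOAD_CONST 6     6
LOAD_CONST -3    6 -3
UNARY_NEGATIVE   6 3
LOAD_CONST -4    6 3 -4
BINARY_MULTIPLY  6 -12
UNARY_NEGATIVE   6 12
BINARY_MULTIPLY  72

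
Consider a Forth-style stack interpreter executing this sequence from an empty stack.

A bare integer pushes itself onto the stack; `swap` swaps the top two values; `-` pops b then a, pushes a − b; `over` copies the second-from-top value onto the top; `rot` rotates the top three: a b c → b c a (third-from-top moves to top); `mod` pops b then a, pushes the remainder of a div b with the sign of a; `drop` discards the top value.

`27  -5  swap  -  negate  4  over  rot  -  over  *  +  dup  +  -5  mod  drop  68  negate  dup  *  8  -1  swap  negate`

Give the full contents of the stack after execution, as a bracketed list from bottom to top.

[4624, -1, -8]

27      [27]
-5      [27, -5]
swap    [-5, 27]
-       [-32]
negate  [32]
4       [32, 4]
over    [32, 4, 32]
rot     [4, 32, 32]
-       [4, 0]
over    [4, 0, 4]
*       [4, 0]
+       [4]
dup     [4, 4]
+       [8]
-5      [8, -5]
mod     [3]
drop    []
68      [68]
negate  [-68]
dup     [-68, -68]
*       [4624]
8       [4624, 8]
-1      [4624, 8, -1]
swap    [4624, -1, 8]
negate  [4624, -1, -8]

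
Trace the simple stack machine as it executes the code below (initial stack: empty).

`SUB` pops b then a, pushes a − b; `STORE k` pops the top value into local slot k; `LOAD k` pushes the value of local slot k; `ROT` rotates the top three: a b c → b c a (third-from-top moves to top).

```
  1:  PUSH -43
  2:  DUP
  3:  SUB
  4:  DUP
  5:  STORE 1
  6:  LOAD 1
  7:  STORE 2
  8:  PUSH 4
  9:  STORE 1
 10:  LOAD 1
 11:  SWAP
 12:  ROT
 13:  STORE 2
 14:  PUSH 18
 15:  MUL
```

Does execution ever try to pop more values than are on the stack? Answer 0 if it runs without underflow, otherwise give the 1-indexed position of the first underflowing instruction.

12

PUSH -43 → [-43]
DUP      → [-43, -43]
SUB      → [0]
DUP      → [0, 0]
STORE 1  → [0]
LOAD 1   → [0, 0]
STORE 2  → [0]
PUSH 4   → [0, 4]
STORE 1  → [0]
LOAD 1   → [0, 4]
SWAP     → [4, 0]
ROT  — needs 3 operands, stack has 2 → underflow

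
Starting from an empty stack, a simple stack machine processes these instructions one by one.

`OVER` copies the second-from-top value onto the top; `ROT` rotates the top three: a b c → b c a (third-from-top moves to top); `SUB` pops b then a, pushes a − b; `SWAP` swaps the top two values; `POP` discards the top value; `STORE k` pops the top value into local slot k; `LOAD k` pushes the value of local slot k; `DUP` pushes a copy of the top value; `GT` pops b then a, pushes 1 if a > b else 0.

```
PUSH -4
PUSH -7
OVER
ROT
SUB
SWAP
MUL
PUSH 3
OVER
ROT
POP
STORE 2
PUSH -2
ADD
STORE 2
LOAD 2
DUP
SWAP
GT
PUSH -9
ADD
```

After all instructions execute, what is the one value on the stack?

PUSH -4  [-4]
PUSH -7  [-4, -7]
OVER     [-4, -7, -4]
ROT      [-7, -4, -4]
SUB      [-7, 0]
SWAP     [0, -7]
MUL      [0]
PUSH 3   [0, 3]
OVER     [0, 3, 0]
ROT      [3, 0, 0]
POP      [3, 0]
STORE 2  [3]
PUSH -2  [3, -2]
ADD      [1]
STORE 2  []
LOAD 2   [1]
DUP      [1, 1]
SWAP     [1, 1]
GT       [0]
PUSH -9  [0, -9]
ADD      [-9]

-9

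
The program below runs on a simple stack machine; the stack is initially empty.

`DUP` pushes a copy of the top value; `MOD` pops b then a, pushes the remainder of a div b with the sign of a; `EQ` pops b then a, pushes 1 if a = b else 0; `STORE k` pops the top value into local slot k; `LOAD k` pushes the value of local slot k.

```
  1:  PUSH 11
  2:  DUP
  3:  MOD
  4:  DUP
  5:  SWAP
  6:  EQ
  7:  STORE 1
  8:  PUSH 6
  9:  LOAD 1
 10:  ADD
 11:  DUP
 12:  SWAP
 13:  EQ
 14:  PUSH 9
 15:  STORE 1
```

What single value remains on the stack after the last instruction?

1

PUSH 11 → [11]
DUP     → [11, 11]
MOD     → [0]
DUP     → [0, 0]
SWAP    → [0, 0]
EQ      → [1]
STORE 1 → []
PUSH 6  → [6]
LOAD 1  → [6, 1]
ADD     → [7]
DUP     → [7, 7]
SWAP    → [7, 7]
EQ      → [1]
PUSH 9  → [1, 9]
STORE 1 → [1]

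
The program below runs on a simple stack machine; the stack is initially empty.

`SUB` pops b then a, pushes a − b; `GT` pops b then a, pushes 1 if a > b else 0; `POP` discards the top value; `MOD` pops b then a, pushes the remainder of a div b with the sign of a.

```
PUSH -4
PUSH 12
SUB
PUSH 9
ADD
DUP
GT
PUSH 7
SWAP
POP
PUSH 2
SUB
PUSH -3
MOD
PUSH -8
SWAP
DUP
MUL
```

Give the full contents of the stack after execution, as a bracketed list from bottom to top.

[-8, 4]

PUSH -4 → [-4]
PUSH 12 → [-4, 12]
SUB     → [-16]
PUSH 9  → [-16, 9]
ADD     → [-7]
DUP     → [-7, -7]
GT      → [0]
PUSH 7  → [0, 7]
SWAP    → [7, 0]
POP     → [7]
PUSH 2  → [7, 2]
SUB     → [5]
PUSH -3 → [5, -3]
MOD     → [2]
PUSH -8 → [2, -8]
SWAP    → [-8, 2]
DUP     → [-8, 2, 2]
MUL     → [-8, 4]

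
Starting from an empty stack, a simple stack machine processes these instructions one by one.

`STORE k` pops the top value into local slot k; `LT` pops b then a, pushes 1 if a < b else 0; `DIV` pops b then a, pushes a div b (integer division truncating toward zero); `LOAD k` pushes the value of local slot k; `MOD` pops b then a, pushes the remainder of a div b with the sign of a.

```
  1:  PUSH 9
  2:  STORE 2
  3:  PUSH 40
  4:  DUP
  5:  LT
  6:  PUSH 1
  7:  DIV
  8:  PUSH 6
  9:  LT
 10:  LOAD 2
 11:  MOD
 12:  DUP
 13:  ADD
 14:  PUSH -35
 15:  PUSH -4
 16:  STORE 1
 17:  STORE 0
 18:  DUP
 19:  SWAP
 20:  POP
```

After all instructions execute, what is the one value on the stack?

PUSH 9    [9]
STORE 2   []
PUSH 40   [40]
DUP       [40, 40]
LT        [0]
PUSH 1    [0, 1]
DIV       [0]
PUSH 6    [0, 6]
LT        [1]
LOAD 2    [1, 9]
MOD       [1]
DUP       [1, 1]
ADD       [2]
PUSH -35  [2, -35]
PUSH -4   [2, -35, -4]
STORE 1   [2, -35]
STORE 0   [2]
DUP       [2, 2]
SWAP      [2, 2]
POP       [2]

2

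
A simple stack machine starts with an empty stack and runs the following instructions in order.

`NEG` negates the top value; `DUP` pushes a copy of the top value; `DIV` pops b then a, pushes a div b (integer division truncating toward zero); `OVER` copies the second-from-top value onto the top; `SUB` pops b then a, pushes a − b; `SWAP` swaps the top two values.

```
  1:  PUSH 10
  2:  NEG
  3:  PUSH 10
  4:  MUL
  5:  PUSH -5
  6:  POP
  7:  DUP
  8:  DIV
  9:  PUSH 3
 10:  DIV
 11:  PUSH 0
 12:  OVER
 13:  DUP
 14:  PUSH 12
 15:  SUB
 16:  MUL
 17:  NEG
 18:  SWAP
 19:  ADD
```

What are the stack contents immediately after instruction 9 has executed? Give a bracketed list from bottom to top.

[1, 3]

PUSH 10 → [10]
NEG     → [-10]
PUSH 10 → [-10, 10]
MUL     → [-100]
PUSH -5 → [-100, -5]
POP     → [-100]
DUP     → [-100, -100]
DIV     → [1]
PUSH 3  → [1, 3]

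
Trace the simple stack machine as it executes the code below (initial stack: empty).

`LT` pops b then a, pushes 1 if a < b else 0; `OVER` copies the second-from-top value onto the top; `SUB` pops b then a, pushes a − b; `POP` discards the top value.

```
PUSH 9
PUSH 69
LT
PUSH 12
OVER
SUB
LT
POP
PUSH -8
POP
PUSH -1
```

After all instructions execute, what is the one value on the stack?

PUSH 9   9
PUSH 69  9 69
LT       1
PUSH 12  1 12
OVER     1 12 1
SUB      1 11
LT       1
POP      (empty)
PUSH -8  -8
POP      (empty)
PUSH -1  -1

-1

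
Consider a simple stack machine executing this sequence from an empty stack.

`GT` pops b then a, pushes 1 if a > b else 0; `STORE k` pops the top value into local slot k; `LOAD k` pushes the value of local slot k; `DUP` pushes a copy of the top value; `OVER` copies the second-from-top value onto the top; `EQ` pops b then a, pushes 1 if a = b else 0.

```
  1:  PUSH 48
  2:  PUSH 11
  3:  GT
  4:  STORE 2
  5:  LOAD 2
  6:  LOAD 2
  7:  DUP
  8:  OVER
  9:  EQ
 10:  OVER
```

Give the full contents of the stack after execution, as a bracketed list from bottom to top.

[1, 1, 1, 1]

PUSH 48  48
PUSH 11  48 11
GT       1
STORE 2  (empty)
LOAD 2   1
LOAD 2   1 1
DUP      1 1 1
OVER     1 1 1 1
EQ       1 1 1
OVER     1 1 1 1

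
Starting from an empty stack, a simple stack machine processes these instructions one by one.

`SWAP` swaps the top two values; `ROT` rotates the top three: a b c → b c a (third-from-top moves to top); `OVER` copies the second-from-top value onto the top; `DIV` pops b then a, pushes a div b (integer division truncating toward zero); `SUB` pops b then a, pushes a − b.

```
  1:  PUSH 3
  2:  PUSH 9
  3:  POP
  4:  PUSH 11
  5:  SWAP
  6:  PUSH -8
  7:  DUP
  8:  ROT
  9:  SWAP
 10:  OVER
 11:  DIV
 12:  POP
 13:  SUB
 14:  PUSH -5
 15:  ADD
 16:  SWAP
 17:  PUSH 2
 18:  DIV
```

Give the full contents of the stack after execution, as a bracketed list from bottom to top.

PUSH 3  -> 3
PUSH 9  -> 3 9
POP     -> 3
PUSH 11 -> 3 11
SWAP    -> 11 3
PUSH -8 -> 11 3 -8
DUP     -> 11 3 -8 -8
ROT     -> 11 -8 -8 3
SWAP    -> 11 -8 3 -8
OVER    -> 11 -8 3 -8 3
DIV     -> 11 -8 3 -2
POP     -> 11 -8 3
SUB     -> 11 -11
PUSH -5 -> 11 -11 -5
ADD     -> 11 -16
SWAP    -> -16 11
PUSH 2  -> -16 11 2
DIV     -> -16 5

[-16, 5]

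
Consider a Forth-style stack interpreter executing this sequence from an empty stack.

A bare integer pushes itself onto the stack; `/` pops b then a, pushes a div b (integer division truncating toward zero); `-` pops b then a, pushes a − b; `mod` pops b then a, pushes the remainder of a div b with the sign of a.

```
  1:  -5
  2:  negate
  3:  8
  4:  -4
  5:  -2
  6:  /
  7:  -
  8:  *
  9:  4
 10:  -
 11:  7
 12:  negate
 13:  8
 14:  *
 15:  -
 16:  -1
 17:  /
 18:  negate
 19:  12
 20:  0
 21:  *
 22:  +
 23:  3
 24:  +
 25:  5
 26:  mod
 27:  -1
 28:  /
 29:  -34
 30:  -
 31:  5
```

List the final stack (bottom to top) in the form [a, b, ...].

[34, 5]

-5     -> -5
negate -> 5
8      -> 5 8
-4     -> 5 8 -4
-2     -> 5 8 -4 -2
/      -> 5 8 2
-      -> 5 6
*      -> 30
4      -> 30 4
-      -> 26
7      -> 26 7
negate -> 26 -7
8      -> 26 -7 8
*      -> 26 -56
-      -> 82
-1     -> 82 -1
/      -> -82
negate -> 82
12     -> 82 12
0      -> 82 12 0
*      -> 82 0
+      -> 82
3      -> 82 3
+      -> 85
5      -> 85 5
mod    -> 0
-1     -> 0 -1
/      -> 0
-34    -> 0 -34
-      -> 34
5      -> 34 5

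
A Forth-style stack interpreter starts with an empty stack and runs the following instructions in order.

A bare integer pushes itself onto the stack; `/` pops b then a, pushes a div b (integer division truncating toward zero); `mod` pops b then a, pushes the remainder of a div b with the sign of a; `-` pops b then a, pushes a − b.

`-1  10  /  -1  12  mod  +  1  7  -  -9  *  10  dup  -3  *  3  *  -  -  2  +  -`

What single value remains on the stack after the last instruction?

43

-1  → [-1]
10  → [-1, 10]
/   → [0]
-1  → [0, -1]
12  → [0, -1, 12]
mod → [0, -1]
+   → [-1]
1   → [-1, 1]
7   → [-1, 1, 7]
-   → [-1, -6]
-9  → [-1, -6, -9]
*   → [-1, 54]
10  → [-1, 54, 10]
dup → [-1, 54, 10, 10]
-3  → [-1, 54, 10, 10, -3]
*   → [-1, 54, 10, -30]
3   → [-1, 54, 10, -30, 3]
*   → [-1, 54, 10, -90]
-   → [-1, 54, 100]
-   → [-1, -46]
2   → [-1, -46, 2]
+   → [-1, -44]
-   → [43]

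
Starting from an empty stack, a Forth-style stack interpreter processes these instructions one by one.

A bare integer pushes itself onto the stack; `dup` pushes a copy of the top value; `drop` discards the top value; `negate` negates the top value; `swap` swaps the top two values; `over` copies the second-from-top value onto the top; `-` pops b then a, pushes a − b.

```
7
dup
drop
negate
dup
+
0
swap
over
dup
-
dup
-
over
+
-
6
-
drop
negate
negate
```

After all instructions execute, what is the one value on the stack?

0

7      -> 7
dup    -> 7 7
drop   -> 7
negate -> -7
dup    -> -7 -7
+      -> -14
0      -> -14 0
swap   -> 0 -14
over   -> 0 -14 0
dup    -> 0 -14 0 0
-      -> 0 -14 0
dup    -> 0 -14 0 0
-      -> 0 -14 0
over   -> 0 -14 0 -14
+      -> 0 -14 -14
-      -> 0 0
6      -> 0 0 6
-      -> 0 -6
drop   -> 0
negate -> 0
negate -> 0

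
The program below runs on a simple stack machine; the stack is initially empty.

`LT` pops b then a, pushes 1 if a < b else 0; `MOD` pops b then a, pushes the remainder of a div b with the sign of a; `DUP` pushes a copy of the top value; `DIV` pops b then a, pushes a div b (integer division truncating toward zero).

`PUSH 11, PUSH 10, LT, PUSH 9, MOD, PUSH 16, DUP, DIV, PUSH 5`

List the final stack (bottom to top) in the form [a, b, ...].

[0, 1, 5]

PUSH 11 : 11
PUSH 10 : 11 10
LT      : 0
PUSH 9  : 0 9
MOD     : 0
PUSH 16 : 0 16
DUP     : 0 16 16
DIV     : 0 1
PUSH 5  : 0 1 5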